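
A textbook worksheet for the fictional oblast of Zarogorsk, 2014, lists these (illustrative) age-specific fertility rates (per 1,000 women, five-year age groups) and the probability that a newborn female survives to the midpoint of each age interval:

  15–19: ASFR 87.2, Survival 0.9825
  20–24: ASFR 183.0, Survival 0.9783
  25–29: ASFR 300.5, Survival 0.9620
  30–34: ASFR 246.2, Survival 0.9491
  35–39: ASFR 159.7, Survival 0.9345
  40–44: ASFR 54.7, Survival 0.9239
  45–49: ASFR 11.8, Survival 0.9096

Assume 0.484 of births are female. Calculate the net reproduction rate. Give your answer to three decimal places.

2.415

Proportion female at birth = 0.484.
Each age group contributes 5 × ASFR × survival:
  15–19: 5 × 87.2/1000 × 0.9825 = 0.42837
  20–24: 5 × 183.0/1000 × 0.9783 = 0.89514
  25–29: 5 × 300.5/1000 × 0.9620 = 1.44541
  30–34: 5 × 246.2/1000 × 0.9491 = 1.16834
  35–39: 5 × 159.7/1000 × 0.9345 = 0.74620
  40–44: 5 × 54.7/1000 × 0.9239 = 0.25269
  45–49: 5 × 11.8/1000 × 0.9096 = 0.05367
Sum = 4.98982
NRR = 0.484 × 4.98982 = 2.41507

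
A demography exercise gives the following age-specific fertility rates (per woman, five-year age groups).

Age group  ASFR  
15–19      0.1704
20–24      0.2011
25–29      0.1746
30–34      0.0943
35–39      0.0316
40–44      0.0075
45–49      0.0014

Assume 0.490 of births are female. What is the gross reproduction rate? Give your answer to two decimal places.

Proportion female at birth = 0.490.
Sum of ASFRs = 0.1704 + 0.2011 + 0.1746 + 0.0943 + 0.0316 + 0.0075 + 0.0014 = 0.6809
TFR = 5 × 0.6809 = 3.4045
GRR = 0.490 × 3.4045 = 1.66821

1.67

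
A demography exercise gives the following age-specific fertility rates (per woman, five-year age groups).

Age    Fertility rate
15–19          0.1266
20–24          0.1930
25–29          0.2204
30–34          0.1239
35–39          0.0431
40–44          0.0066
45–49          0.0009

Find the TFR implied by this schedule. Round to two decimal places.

3.57

Sum of ASFRs = 0.1266 + 0.1930 + 0.2204 + 0.1239 + 0.0431 + 0.0066 + 0.0009 = 0.7145
TFR = 5 × 0.7145 = 3.5725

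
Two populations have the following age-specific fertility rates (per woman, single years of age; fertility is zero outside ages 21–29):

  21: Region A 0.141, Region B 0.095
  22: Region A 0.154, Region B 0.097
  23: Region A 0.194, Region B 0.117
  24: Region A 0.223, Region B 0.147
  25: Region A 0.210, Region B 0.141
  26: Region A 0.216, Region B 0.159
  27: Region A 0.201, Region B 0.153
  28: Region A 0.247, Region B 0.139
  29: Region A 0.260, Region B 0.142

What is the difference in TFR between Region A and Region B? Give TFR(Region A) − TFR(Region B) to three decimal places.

0.656

Region A:
  Sum of ASFRs = 0.141 + 0.154 + 0.194 + 0.223 + 0.210 + 0.216 + 0.201 + 0.247 + 0.260 = 1.846
  TFR = 1.846
Region B:
  Sum of ASFRs = 0.095 + 0.097 + 0.117 + 0.147 + 0.141 + 0.159 + 0.153 + 0.139 + 0.142 = 1.190
  TFR = 1.19
Difference = 1.846 − 1.19 = 0.656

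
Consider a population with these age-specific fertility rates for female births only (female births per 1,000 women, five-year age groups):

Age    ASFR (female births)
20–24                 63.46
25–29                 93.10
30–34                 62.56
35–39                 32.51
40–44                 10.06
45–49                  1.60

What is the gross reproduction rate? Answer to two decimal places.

1.32

Sum of female ASFRs = 63.46 + 93.10 + 62.56 + 32.51 + 10.06 + 1.60 = 263.29
GRR = 5 × 263.29 / 1000 = 1.31645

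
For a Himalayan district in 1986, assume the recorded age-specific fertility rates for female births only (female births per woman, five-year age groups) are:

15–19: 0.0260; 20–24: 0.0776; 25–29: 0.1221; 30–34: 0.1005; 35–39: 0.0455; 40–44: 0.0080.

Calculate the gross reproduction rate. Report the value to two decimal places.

1.90

Sum of female ASFRs = 0.0260 + 0.0776 + 0.1221 + 0.1005 + 0.0455 + 0.0080 = 0.3797
GRR = 5 × 0.3797 = 1.8985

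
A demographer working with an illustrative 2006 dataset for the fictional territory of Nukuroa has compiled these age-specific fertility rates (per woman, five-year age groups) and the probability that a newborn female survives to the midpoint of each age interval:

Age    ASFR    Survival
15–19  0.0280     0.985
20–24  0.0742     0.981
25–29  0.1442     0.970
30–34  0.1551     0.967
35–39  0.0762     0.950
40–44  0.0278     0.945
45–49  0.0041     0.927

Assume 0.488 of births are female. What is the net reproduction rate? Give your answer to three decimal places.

1.202

Proportion female at birth = 0.488.
Weighting each age-specific rate by interval width and survival:
  15–19: 5 × 0.0280 × 0.985 = 0.13790
  20–24: 5 × 0.0742 × 0.981 = 0.36395
  25–29: 5 × 0.1442 × 0.970 = 0.69937
  30–34: 5 × 0.1551 × 0.967 = 0.74991
  35–39: 5 × 0.0762 × 0.950 = 0.36195
  40–44: 5 × 0.0278 × 0.945 = 0.13136
  45–49: 5 × 0.0041 × 0.927 = 0.01900
Sum = 2.46344
NRR = 0.488 × 2.46344 = 1.20216
An NRR exceeding 1 indicates intrinsic growth under these rates.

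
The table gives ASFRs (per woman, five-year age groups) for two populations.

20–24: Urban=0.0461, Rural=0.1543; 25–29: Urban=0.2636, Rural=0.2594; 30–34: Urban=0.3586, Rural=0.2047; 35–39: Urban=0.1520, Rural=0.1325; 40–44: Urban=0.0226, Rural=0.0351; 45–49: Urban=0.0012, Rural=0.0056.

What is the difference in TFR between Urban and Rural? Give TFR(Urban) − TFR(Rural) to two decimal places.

Urban:
  Sum of ASFRs = 0.0461 + 0.2636 + 0.3586 + 0.1520 + 0.0226 + 0.0012 = 0.8441
  TFR = 5 × 0.8441 = 4.2205
Rural:
  Sum of ASFRs = 0.1543 + 0.2594 + 0.2047 + 0.1325 + 0.0351 + 0.0056 = 0.7916
  TFR = 5 × 0.7916 = 3.958
Difference = 4.2205 − 3.958 = 0.2625

0.26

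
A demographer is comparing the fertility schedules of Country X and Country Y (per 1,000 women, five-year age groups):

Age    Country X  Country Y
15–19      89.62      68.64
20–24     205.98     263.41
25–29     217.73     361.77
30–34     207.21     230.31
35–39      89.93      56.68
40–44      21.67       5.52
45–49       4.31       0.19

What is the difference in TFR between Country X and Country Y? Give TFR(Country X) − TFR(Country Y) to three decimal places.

-0.750

Country X:
  Sum of ASFRs = 89.62 + 205.98 + 217.73 + 207.21 + 89.93 + 21.67 + 4.31 = 836.45
  TFR = 5 × 836.45 / 1000 = 4.18225
Country Y:
  Sum of ASFRs = 68.64 + 263.41 + 361.77 + 230.31 + 56.68 + 5.52 + 0.19 = 986.52
  TFR = 5 × 986.52 / 1000 = 4.9326
Difference = 4.18225 − 4.9326 = -0.75035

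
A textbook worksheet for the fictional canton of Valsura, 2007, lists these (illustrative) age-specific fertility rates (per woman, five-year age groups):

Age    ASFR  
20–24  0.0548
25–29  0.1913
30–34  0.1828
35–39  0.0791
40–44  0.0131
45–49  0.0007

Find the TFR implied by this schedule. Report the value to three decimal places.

Sum of ASFRs = 0.0548 + 0.1913 + 0.1828 + 0.0791 + 0.0131 + 0.0007 = 0.5218
TFR = 5 × 0.5218 = 2.609

2.609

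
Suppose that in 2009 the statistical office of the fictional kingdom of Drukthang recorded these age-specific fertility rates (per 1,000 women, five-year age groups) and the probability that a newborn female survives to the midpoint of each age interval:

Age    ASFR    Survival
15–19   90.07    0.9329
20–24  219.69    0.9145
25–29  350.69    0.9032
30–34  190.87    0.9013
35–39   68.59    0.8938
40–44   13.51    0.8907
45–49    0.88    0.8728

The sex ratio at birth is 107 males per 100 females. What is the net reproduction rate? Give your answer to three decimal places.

Proportion female at birth = 100 / (100 + 107) = 0.48309.
Survival-weighted fertility by age (5·fₓ·Sₓ):
  15–19: 5 × 90.07/1000 × 0.9329 = 0.42013
  20–24: 5 × 219.69/1000 × 0.9145 = 1.00453
  25–29: 5 × 350.69/1000 × 0.9032 = 1.58372
  30–34: 5 × 190.87/1000 × 0.9013 = 0.86016
  35–39: 5 × 68.59/1000 × 0.8938 = 0.30653
  40–44: 5 × 13.51/1000 × 0.8907 = 0.06017
  45–49: 5 × 0.88/1000 × 0.8728 = 0.00384
Sum = 4.23908
NRR = 0.48309 × 4.23908 = 2.04786

2.048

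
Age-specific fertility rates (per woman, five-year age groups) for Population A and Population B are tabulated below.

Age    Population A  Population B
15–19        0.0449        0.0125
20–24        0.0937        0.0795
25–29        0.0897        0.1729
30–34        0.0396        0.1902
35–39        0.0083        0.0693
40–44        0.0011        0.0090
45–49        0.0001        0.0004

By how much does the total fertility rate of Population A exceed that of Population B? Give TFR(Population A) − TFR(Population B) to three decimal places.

Population A:
  Sum of ASFRs = 0.0449 + 0.0937 + 0.0897 + 0.0396 + 0.0083 + 0.0011 + 0.0001 = 0.2774
  TFR = 5 × 0.2774 = 1.387
Population B:
  Sum of ASFRs = 0.0125 + 0.0795 + 0.1729 + 0.1902 + 0.0693 + 0.0090 + 0.0004 = 0.5338
  TFR = 5 × 0.5338 = 2.669
Difference = 1.387 − 2.669 = -1.282

-1.282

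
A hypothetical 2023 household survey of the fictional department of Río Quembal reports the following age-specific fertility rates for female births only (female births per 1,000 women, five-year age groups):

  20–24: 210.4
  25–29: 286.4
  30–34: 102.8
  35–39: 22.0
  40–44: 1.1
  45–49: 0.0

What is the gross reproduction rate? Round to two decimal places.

3.11

Sum of female ASFRs = 210.4 + 286.4 + 102.8 + 22.0 + 1.1 + 0.0 = 622.7
GRR = 5 × 622.7 / 1000 = 3.1135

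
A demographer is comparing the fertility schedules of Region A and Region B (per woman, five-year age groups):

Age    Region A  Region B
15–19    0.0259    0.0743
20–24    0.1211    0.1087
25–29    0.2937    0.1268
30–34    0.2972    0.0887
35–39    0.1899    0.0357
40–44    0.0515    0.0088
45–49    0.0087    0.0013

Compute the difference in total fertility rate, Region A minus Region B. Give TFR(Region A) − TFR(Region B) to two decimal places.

Region A:
  Sum of ASFRs = 0.0259 + 0.1211 + 0.2937 + 0.2972 + 0.1899 + 0.0515 + 0.0087 = 0.9880
  TFR = 5 × 0.9880 = 4.94
Region B:
  Sum of ASFRs = 0.0743 + 0.1087 + 0.1268 + 0.0887 + 0.0357 + 0.0088 + 0.0013 = 0.4443
  TFR = 5 × 0.4443 = 2.2215
Difference = 4.94 − 2.2215 = 2.7185

2.72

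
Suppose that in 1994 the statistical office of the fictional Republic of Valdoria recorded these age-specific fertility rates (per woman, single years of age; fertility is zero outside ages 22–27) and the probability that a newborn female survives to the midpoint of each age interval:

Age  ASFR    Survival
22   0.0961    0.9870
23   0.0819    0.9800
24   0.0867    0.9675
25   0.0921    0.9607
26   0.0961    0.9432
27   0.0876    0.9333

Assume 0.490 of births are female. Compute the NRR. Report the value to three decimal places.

0.255

Proportion female at birth = 0.490.
Each age group contributes 1 × ASFR × survival:
  22: 1 × 0.0961 × 0.9870 = 0.09485
  23: 1 × 0.0819 × 0.9800 = 0.08026
  24: 1 × 0.0867 × 0.9675 = 0.08388
  25: 1 × 0.0921 × 0.9607 = 0.08848
  26: 1 × 0.0961 × 0.9432 = 0.09064
  27: 1 × 0.0876 × 0.9333 = 0.08176
Sum = 0.51987
NRR = 0.490 × 0.51987 = 0.25474
NRR < 1, so the cohort does not fully replace itself.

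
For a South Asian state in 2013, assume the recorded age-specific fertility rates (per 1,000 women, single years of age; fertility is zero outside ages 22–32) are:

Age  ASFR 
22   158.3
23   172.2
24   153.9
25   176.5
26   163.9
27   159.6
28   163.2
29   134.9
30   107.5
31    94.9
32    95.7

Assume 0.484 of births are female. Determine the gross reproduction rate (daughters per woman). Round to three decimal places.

Proportion female at birth = 0.484.
Sum of ASFRs = 158.3 + 172.2 + 153.9 + 176.5 + 163.9 + 159.6 + 163.2 + 134.9 + 107.5 + 94.9 + 95.7 = 1580.6
TFR = 1580.6 / 1000 = 1.5806
GRR = 0.484 × 1.5806 = 0.76501

0.765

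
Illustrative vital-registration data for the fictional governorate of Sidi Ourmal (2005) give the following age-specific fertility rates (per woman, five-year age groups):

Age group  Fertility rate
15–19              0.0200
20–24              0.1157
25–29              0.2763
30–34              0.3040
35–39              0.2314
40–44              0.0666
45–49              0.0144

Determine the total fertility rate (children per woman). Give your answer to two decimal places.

Sum of ASFRs = 0.0200 + 0.1157 + 0.2763 + 0.3040 + 0.2314 + 0.0666 + 0.0144 = 1.0284
TFR = 5 × 1.0284 = 5.142

5.14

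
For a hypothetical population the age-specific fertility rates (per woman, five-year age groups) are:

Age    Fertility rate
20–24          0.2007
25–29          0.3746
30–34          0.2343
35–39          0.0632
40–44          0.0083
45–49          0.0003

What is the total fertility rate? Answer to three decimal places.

Sum of ASFRs = 0.2007 + 0.3746 + 0.2343 + 0.0632 + 0.0083 + 0.0003 = 0.8814
TFR = 5 × 0.8814 = 4.407

4.407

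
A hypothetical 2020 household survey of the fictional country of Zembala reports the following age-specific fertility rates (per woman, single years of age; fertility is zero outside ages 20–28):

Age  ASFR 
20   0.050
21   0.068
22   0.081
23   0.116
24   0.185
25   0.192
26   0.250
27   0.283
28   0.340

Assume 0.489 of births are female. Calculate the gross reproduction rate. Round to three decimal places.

Proportion female at birth = 0.489.
Sum of ASFRs = 0.050 + 0.068 + 0.081 + 0.116 + 0.185 + 0.192 + 0.250 + 0.283 + 0.340 = 1.565
TFR = 1.565
GRR = 0.489 × 1.565 = 0.76529

0.765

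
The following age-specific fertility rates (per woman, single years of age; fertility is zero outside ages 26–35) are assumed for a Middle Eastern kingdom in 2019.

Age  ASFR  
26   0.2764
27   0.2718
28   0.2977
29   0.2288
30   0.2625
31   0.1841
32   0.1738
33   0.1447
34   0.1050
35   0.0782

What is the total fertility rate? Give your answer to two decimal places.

2.02

Sum of ASFRs = 0.2764 + 0.2718 + 0.2977 + 0.2288 + 0.2625 + 0.1841 + 0.1738 + 0.1447 + 0.1050 + 0.0782 = 2.0230
TFR = 2.023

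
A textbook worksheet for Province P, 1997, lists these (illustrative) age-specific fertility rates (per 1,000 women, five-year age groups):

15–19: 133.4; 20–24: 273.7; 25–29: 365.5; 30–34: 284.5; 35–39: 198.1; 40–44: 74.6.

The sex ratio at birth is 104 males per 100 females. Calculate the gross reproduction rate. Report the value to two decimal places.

Proportion female at birth = 100 / (100 + 104) = 0.49020.
Sum of ASFRs = 133.4 + 273.7 + 365.5 + 284.5 + 198.1 + 74.6 = 1329.8
TFR = 5 × 1329.8 / 1000 = 6.649
GRR = 0.49020 × 6.649 = 3.25934

3.26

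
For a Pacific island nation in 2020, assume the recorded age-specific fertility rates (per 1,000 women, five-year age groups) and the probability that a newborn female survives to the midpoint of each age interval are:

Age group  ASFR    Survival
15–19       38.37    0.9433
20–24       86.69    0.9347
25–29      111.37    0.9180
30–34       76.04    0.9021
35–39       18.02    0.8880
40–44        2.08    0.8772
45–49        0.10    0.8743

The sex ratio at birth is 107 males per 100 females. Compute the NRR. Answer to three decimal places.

Proportion female at birth = 100 / (100 + 107) = 0.48309.
Per-age-group product (5 × ASFR × survival probability):
  15–19: 5 × 38.37/1000 × 0.9433 = 0.18097
  20–24: 5 × 86.69/1000 × 0.9347 = 0.40515
  25–29: 5 × 111.37/1000 × 0.9180 = 0.51119
  30–34: 5 × 76.04/1000 × 0.9021 = 0.34298
  35–39: 5 × 18.02/1000 × 0.8880 = 0.08001
  40–44: 5 × 2.08/1000 × 0.8772 = 0.00912
  45–49: 5 × 0.10/1000 × 0.8743 = 0.00044
Sum = 1.52986
NRR = 0.48309 × 1.52986 = 0.73906
NRR < 1, so the cohort does not fully replace itself.

0.739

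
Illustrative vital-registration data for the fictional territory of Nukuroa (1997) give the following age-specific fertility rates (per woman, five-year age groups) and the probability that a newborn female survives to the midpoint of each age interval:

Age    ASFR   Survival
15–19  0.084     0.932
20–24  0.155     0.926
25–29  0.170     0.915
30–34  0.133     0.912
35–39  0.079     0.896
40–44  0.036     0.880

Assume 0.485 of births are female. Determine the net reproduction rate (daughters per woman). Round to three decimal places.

1.458

Proportion female at birth = 0.485.
Per-age-group product (5 × ASFR × survival probability):
  15–19: 5 × 0.084 × 0.932 = 0.39144
  20–24: 5 × 0.155 × 0.926 = 0.71765
  25–29: 5 × 0.170 × 0.915 = 0.77775
  30–34: 5 × 0.133 × 0.912 = 0.60648
  35–39: 5 × 0.079 × 0.896 = 0.35392
  40–44: 5 × 0.036 × 0.880 = 0.15840
Sum = 3.00564
NRR = 0.485 × 3.00564 = 1.45774
NRR > 1, so each generation more than replaces itself.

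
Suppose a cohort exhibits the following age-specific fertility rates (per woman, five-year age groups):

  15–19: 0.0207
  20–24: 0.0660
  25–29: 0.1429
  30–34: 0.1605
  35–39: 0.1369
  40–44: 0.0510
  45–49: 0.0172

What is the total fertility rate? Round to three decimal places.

Sum of ASFRs = 0.0207 + 0.0660 + 0.1429 + 0.1605 + 0.1369 + 0.0510 + 0.0172 = 0.5952
TFR = 5 × 0.5952 = 2.976

2.976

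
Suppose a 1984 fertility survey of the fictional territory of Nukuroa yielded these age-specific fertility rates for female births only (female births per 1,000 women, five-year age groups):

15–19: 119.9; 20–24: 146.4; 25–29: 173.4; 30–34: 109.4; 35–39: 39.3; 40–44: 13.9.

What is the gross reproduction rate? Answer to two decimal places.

Sum of female ASFRs = 119.9 + 146.4 + 173.4 + 109.4 + 39.3 + 13.9 = 602.3
GRR = 5 × 602.3 / 1000 = 3.0115

3.01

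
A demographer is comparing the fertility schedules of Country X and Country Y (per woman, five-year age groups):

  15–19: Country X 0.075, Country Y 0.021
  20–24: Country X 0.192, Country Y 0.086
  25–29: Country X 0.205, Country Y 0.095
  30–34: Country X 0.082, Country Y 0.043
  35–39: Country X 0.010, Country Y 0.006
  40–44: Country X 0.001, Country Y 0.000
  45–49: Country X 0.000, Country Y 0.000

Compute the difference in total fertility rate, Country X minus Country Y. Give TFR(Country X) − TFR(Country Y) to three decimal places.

1.570

Country X:
  Sum of ASFRs = 0.075 + 0.192 + 0.205 + 0.082 + 0.010 + 0.001 + 0.000 = 0.565
  TFR = 5 × 0.565 = 2.825
Country Y:
  Sum of ASFRs = 0.021 + 0.086 + 0.095 + 0.043 + 0.006 + 0.000 + 0.000 = 0.251
  TFR = 5 × 0.251 = 1.255
Difference = 2.825 − 1.255 = 1.57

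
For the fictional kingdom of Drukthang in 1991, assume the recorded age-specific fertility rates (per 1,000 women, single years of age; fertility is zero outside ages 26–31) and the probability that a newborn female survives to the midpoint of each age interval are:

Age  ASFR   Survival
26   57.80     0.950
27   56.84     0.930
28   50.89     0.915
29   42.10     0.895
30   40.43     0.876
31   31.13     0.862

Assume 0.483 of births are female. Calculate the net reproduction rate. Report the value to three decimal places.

0.123

Proportion female at birth = 0.483.
Each age group contributes 1 × ASFR × survival:
  26: 1 × 57.80/1000 × 0.950 = 0.05491
  27: 1 × 56.84/1000 × 0.930 = 0.05286
  28: 1 × 50.89/1000 × 0.915 = 0.04656
  29: 1 × 42.10/1000 × 0.895 = 0.03768
  30: 1 × 40.43/1000 × 0.876 = 0.03542
  31: 1 × 31.13/1000 × 0.862 = 0.02683
Sum = 0.25426
NRR = 0.483 × 0.25426 = 0.12281
An NRR under 1 implies long-run decline under these rates.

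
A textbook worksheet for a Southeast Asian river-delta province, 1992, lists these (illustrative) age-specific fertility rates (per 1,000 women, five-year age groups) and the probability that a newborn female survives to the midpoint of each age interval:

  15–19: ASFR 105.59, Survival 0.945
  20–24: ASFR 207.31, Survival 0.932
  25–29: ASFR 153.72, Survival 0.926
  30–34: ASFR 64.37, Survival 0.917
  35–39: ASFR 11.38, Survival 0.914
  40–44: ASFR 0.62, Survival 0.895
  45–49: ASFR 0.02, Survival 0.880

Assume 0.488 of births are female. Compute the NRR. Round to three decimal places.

1.233

Proportion female at birth = 0.488.
Survival-weighted fertility by age (5·fₓ·Sₓ):
  15–19: 5 × 105.59/1000 × 0.945 = 0.49891
  20–24: 5 × 207.31/1000 × 0.932 = 0.96606
  25–29: 5 × 153.72/1000 × 0.926 = 0.71172
  30–34: 5 × 64.37/1000 × 0.917 = 0.29514
  35–39: 5 × 11.38/1000 × 0.914 = 0.05201
  40–44: 5 × 0.62/1000 × 0.895 = 0.00277
  45–49: 5 × 0.02/1000 × 0.880 = 0.00009
Sum = 2.52670
NRR = 0.488 × 2.52670 = 1.23303
NRR > 1, so each generation more than replaces itself.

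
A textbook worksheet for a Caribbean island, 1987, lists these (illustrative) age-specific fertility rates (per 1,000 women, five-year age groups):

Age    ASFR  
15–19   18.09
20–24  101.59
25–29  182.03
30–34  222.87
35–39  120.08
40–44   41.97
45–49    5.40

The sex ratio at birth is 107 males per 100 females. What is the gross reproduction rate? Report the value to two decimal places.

Proportion female at birth = 100 / (100 + 107) = 0.48309.
Sum of ASFRs = 18.09 + 101.59 + 182.03 + 222.87 + 120.08 + 41.97 + 5.40 = 692.03
TFR = 5 × 692.03 / 1000 = 3.46015
GRR = 0.48309 × 3.46015 = 1.67156

1.67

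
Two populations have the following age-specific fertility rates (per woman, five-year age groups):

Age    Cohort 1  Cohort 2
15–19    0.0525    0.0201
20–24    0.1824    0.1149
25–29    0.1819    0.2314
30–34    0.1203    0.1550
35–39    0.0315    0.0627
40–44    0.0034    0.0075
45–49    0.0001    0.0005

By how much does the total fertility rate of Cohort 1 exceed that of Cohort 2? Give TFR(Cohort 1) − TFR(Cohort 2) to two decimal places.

-0.10

Cohort 1:
  Sum of ASFRs = 0.0525 + 0.1824 + 0.1819 + 0.1203 + 0.0315 + 0.0034 + 0.0001 = 0.5721
  TFR = 5 × 0.5721 = 2.8605
Cohort 2:
  Sum of ASFRs = 0.0201 + 0.1149 + 0.2314 + 0.1550 + 0.0627 + 0.0075 + 0.0005 = 0.5921
  TFR = 5 × 0.5921 = 2.9605
Difference = 2.8605 − 2.9605 = -0.1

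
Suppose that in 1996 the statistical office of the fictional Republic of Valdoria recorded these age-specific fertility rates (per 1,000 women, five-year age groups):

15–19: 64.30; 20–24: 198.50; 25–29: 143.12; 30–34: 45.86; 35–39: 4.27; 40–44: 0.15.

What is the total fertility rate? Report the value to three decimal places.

2.281

Sum of ASFRs = 64.30 + 198.50 + 143.12 + 45.86 + 4.27 + 0.15 = 456.20
TFR = 5 × 456.20 / 1000 = 2.281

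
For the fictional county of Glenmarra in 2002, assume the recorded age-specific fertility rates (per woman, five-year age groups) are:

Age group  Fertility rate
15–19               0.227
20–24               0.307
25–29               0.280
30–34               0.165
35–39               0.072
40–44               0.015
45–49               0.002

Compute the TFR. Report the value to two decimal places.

5.34

Sum of ASFRs = 0.227 + 0.307 + 0.280 + 0.165 + 0.072 + 0.015 + 0.002 = 1.068
TFR = 5 × 1.068 = 5.34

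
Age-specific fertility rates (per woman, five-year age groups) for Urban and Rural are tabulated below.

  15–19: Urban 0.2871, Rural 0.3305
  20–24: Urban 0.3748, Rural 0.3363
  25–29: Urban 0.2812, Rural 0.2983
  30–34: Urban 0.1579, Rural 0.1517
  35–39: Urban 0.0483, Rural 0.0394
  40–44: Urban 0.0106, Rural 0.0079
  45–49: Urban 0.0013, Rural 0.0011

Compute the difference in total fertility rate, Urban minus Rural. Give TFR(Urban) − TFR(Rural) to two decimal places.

-0.02

Urban:
  Sum of ASFRs = 0.2871 + 0.3748 + 0.2812 + 0.1579 + 0.0483 + 0.0106 + 0.0013 = 1.1612
  TFR = 5 × 1.1612 = 5.806
Rural:
  Sum of ASFRs = 0.3305 + 0.3363 + 0.2983 + 0.1517 + 0.0394 + 0.0079 + 0.0011 = 1.1652
  TFR = 5 × 1.1652 = 5.826
Difference = 5.806 − 5.826 = -0.02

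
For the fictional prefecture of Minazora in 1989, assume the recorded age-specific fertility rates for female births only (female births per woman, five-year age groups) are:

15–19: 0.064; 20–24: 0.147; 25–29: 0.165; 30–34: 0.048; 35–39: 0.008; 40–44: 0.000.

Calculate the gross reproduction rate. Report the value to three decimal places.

2.160

Sum of female ASFRs = 0.064 + 0.147 + 0.165 + 0.048 + 0.008 + 0.000 = 0.432
GRR = 5 × 0.432 = 2.16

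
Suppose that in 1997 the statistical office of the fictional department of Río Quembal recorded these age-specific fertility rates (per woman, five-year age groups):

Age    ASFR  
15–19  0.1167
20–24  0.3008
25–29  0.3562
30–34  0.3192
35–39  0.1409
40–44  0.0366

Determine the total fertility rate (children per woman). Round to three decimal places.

Sum of ASFRs = 0.1167 + 0.3008 + 0.3562 + 0.3192 + 0.1409 + 0.0366 = 1.2704
TFR = 5 × 1.2704 = 6.352

6.352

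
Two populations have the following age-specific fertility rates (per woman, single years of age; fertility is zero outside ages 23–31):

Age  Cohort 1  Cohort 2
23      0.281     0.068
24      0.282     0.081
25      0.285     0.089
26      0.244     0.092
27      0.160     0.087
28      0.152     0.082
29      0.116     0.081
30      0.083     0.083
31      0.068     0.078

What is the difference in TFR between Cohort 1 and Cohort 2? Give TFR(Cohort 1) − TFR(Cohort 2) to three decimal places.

Cohort 1:
  Sum of ASFRs = 0.281 + 0.282 + 0.285 + 0.244 + 0.160 + 0.152 + 0.116 + 0.083 + 0.068 = 1.671
  TFR = 1.671
Cohort 2:
  Sum of ASFRs = 0.068 + 0.081 + 0.089 + 0.092 + 0.087 + 0.082 + 0.081 + 0.083 + 0.078 = 0.741
  TFR = 0.741
Difference = 1.671 − 0.741 = 0.93

0.930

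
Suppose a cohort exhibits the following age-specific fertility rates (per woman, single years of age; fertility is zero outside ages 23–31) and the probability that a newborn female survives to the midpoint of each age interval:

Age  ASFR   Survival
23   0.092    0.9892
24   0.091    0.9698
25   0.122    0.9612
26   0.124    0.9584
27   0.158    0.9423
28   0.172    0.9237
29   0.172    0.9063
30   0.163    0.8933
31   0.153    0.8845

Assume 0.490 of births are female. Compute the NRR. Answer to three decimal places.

0.568

Proportion female at birth = 0.490.
Per-age-group product (1 × ASFR × survival probability):
  23: 1 × 0.092 × 0.9892 = 0.09101
  24: 1 × 0.091 × 0.9698 = 0.08825
  25: 1 × 0.122 × 0.9612 = 0.11727
  26: 1 × 0.124 × 0.9584 = 0.11884
  27: 1 × 0.158 × 0.9423 = 0.14888
  28: 1 × 0.172 × 0.9237 = 0.15888
  29: 1 × 0.172 × 0.9063 = 0.15588
  30: 1 × 0.163 × 0.8933 = 0.14561
  31: 1 × 0.153 × 0.8845 = 0.13533
Sum = 1.15995
NRR = 0.490 × 1.15995 = 0.56838
NRR < 1, so the cohort does not fully replace itself.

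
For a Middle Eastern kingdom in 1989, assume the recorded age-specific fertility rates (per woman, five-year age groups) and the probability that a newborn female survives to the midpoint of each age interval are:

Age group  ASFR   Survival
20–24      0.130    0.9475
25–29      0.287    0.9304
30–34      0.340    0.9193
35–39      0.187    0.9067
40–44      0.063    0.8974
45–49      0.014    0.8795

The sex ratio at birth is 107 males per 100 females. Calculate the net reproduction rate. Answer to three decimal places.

Proportion female at birth = 100 / (100 + 107) = 0.48309.
Each age group contributes 5 × ASFR × survival:
  20–24: 5 × 0.130 × 0.9475 = 0.61588
  25–29: 5 × 0.287 × 0.9304 = 1.33512
  30–34: 5 × 0.340 × 0.9193 = 1.56281
  35–39: 5 × 0.187 × 0.9067 = 0.84776
  40–44: 5 × 0.063 × 0.8974 = 0.28268
  45–49: 5 × 0.014 × 0.8795 = 0.06157
Sum = 4.70582
NRR = 0.48309 × 4.70582 = 2.27333
With NRR above 1 the population is above replacement fertility.

2.273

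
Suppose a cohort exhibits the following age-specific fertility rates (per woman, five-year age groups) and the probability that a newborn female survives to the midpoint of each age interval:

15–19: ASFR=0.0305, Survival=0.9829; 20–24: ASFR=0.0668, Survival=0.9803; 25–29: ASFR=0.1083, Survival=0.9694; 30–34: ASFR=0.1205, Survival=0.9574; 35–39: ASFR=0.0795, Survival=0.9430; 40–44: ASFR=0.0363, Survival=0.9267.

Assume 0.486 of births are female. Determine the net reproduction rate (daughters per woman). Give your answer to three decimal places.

Proportion female at birth = 0.486.
Each age group contributes 5 × ASFR × survival:
  15–19: 5 × 0.0305 × 0.9829 = 0.14989
  20–24: 5 × 0.0668 × 0.9803 = 0.32742
  25–29: 5 × 0.1083 × 0.9694 = 0.52493
  30–34: 5 × 0.1205 × 0.9574 = 0.57683
  35–39: 5 × 0.0795 × 0.9430 = 0.37484
  40–44: 5 × 0.0363 × 0.9267 = 0.16820
Sum = 2.12211
NRR = 0.486 × 2.12211 = 1.03135

1.031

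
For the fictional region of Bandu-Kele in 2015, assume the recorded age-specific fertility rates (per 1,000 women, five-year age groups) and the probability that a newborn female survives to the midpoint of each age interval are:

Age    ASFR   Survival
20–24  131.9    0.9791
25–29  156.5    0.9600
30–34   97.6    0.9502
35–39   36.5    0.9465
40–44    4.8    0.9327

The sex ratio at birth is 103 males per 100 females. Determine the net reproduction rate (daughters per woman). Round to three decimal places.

Proportion female at birth = 100 / (100 + 103) = 0.49261.
Per-age-group product (5 × ASFR × survival probability):
  20–24: 5 × 131.9/1000 × 0.9791 = 0.64572
  25–29: 5 × 156.5/1000 × 0.9600 = 0.75120
  30–34: 5 × 97.6/1000 × 0.9502 = 0.46370
  35–39: 5 × 36.5/1000 × 0.9465 = 0.17274
  40–44: 5 × 4.8/1000 × 0.9327 = 0.02238
Sum = 2.05574
NRR = 0.49261 × 2.05574 = 1.01268
NRR > 1, so each generation more than replaces itself.

1.013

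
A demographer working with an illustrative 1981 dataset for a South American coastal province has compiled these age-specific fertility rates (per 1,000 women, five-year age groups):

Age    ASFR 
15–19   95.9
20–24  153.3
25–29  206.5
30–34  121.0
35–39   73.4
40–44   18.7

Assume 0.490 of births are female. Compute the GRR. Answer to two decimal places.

Proportion female at birth = 0.490.
Sum of ASFRs = 95.9 + 153.3 + 206.5 + 121.0 + 73.4 + 18.7 = 668.8
TFR = 5 × 668.8 / 1000 = 3.344
GRR = 0.490 × 3.344 = 1.63856

1.64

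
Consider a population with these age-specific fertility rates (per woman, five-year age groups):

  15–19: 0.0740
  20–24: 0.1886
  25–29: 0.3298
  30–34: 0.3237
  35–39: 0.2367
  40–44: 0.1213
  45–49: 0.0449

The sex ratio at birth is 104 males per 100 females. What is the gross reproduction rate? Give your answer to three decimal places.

Proportion female at birth = 100 / (100 + 104) = 0.49020.
Sum of ASFRs = 0.0740 + 0.1886 + 0.3298 + 0.3237 + 0.2367 + 0.1213 + 0.0449 = 1.3190
TFR = 5 × 1.3190 = 6.595
GRR = 0.49020 × 6.595 = 3.23287

3.233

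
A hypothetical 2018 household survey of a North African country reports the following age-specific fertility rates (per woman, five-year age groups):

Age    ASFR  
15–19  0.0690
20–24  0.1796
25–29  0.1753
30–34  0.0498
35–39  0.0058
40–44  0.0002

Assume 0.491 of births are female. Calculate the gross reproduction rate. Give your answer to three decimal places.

Proportion female at birth = 0.491.
Sum of ASFRs = 0.0690 + 0.1796 + 0.1753 + 0.0498 + 0.0058 + 0.0002 = 0.4797
TFR = 5 × 0.4797 = 2.3985
GRR = 0.491 × 2.3985 = 1.17766

1.178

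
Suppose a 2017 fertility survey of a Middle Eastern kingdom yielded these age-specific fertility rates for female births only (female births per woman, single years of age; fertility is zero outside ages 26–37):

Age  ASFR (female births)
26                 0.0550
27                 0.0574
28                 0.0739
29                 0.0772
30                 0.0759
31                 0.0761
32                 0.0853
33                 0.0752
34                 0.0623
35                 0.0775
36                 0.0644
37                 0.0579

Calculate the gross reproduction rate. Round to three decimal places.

0.838

Sum of female ASFRs = 0.0550 + 0.0574 + 0.0739 + 0.0772 + 0.0759 + 0.0761 + 0.0853 + 0.0752 + 0.0623 + 0.0775 + 0.0644 + 0.0579 = 0.8381
GRR = 0.8381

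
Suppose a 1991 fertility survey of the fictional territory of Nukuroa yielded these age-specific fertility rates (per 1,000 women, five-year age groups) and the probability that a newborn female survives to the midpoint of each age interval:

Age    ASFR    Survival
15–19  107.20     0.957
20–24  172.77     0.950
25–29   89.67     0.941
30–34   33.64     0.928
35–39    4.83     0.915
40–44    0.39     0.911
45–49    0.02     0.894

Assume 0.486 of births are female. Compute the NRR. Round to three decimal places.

Proportion female at birth = 0.486.
Survival-weighted fertility by age (5·fₓ·Sₓ):
  15–19: 5 × 107.20/1000 × 0.957 = 0.51295
  20–24: 5 × 172.77/1000 × 0.950 = 0.82066
  25–29: 5 × 89.67/1000 × 0.941 = 0.42190
  30–34: 5 × 33.64/1000 × 0.928 = 0.15609
  35–39: 5 × 4.83/1000 × 0.915 = 0.02210
  40–44: 5 × 0.39/1000 × 0.911 = 0.00178
  45–49: 5 × 0.02/1000 × 0.894 = 0.00009
Sum = 1.93557
NRR = 0.486 × 1.93557 = 0.94069
An NRR under 1 implies long-run decline under these rates.

0.941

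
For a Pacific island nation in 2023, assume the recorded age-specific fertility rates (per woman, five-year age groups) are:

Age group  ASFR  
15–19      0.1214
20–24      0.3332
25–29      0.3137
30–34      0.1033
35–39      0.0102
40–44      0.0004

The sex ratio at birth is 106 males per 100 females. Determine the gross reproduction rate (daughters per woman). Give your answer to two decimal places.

2.14

Proportion female at birth = 100 / (100 + 106) = 0.48544.
Sum of ASFRs = 0.1214 + 0.3332 + 0.3137 + 0.1033 + 0.0102 + 0.0004 = 0.8822
TFR = 5 × 0.8822 = 4.411
GRR = 0.48544 × 4.411 = 2.14128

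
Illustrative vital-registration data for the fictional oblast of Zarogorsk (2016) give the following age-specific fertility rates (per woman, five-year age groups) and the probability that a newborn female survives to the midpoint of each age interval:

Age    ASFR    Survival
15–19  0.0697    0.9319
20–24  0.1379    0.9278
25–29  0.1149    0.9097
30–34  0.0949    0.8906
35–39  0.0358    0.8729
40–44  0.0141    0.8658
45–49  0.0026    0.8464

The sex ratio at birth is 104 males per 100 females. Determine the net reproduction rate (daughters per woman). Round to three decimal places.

1.048

Proportion female at birth = 100 / (100 + 104) = 0.49020.
Survival-weighted fertility by age (5·fₓ·Sₓ):
  15–19: 5 × 0.0697 × 0.9319 = 0.32477
  20–24: 5 × 0.1379 × 0.9278 = 0.63972
  25–29: 5 × 0.1149 × 0.9097 = 0.52262
  30–34: 5 × 0.0949 × 0.8906 = 0.42259
  35–39: 5 × 0.0358 × 0.8729 = 0.15625
  40–44: 5 × 0.0141 × 0.8658 = 0.06104
  45–49: 5 × 0.0026 × 0.8464 = 0.01100
Sum = 2.13799
NRR = 0.49020 × 2.13799 = 1.04804
NRR > 1, so each generation more than replaces itself.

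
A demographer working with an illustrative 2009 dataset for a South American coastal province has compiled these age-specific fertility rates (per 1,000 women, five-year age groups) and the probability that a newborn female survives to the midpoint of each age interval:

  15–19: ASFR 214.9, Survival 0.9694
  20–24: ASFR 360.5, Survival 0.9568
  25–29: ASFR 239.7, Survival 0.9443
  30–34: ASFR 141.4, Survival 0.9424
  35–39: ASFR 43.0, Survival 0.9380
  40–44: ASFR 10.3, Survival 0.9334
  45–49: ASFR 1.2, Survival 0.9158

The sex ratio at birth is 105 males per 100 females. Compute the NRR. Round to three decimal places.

Proportion female at birth = 100 / (100 + 105) = 0.48780.
Weighting each age-specific rate by interval width and survival:
  15–19: 5 × 214.9/1000 × 0.9694 = 1.04162
  20–24: 5 × 360.5/1000 × 0.9568 = 1.72463
  25–29: 5 × 239.7/1000 × 0.9443 = 1.13174
  30–34: 5 × 141.4/1000 × 0.9424 = 0.66628
  35–39: 5 × 43.0/1000 × 0.9380 = 0.20167
  40–44: 5 × 10.3/1000 × 0.9334 = 0.04807
  45–49: 5 × 1.2/1000 × 0.9158 = 0.00549
Sum = 4.81950
NRR = 0.48780 × 4.81950 = 2.35095
NRR > 1, so each generation more than replaces itself.

2.351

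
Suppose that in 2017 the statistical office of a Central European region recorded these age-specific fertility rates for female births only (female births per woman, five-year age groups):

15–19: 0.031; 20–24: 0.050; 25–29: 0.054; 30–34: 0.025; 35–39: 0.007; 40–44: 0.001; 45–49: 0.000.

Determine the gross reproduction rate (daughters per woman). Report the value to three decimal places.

0.840

Sum of female ASFRs = 0.031 + 0.050 + 0.054 + 0.025 + 0.007 + 0.001 + 0.000 = 0.168
GRR = 5 × 0.168 = 0.84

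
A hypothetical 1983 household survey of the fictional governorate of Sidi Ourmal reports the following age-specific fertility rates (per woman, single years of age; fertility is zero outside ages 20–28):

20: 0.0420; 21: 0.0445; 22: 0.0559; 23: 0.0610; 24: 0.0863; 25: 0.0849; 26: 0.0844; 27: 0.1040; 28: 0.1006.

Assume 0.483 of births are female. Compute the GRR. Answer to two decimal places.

0.32

Proportion female at birth = 0.483.
Sum of ASFRs = 0.0420 + 0.0445 + 0.0559 + 0.0610 + 0.0863 + 0.0849 + 0.0844 + 0.1040 + 0.1006 = 0.6636
TFR = 0.6636
GRR = 0.483 × 0.6636 = 0.32052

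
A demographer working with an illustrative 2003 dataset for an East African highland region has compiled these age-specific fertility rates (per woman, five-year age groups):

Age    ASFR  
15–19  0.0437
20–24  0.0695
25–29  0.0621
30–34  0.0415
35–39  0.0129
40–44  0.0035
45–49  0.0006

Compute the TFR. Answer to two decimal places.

Sum of ASFRs = 0.0437 + 0.0695 + 0.0621 + 0.0415 + 0.0129 + 0.0035 + 0.0006 = 0.2338
TFR = 5 × 0.2338 = 1.169

1.17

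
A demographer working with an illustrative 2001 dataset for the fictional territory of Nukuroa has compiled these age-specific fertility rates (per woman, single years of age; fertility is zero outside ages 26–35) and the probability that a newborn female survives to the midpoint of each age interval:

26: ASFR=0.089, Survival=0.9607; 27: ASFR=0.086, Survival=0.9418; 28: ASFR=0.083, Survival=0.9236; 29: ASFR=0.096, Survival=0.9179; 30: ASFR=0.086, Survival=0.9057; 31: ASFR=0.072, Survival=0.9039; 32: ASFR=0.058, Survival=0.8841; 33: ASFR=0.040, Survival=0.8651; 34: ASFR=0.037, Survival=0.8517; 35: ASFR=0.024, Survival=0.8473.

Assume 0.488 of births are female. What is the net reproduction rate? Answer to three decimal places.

0.299

Proportion female at birth = 0.488.
Weighting each age-specific rate by interval width and survival:
  26: 1 × 0.089 × 0.9607 = 0.08550
  27: 1 × 0.086 × 0.9418 = 0.08099
  28: 1 × 0.083 × 0.9236 = 0.07666
  29: 1 × 0.096 × 0.9179 = 0.08812
  30: 1 × 0.086 × 0.9057 = 0.07789
  31: 1 × 0.072 × 0.9039 = 0.06508
  32: 1 × 0.058 × 0.8841 = 0.05128
  33: 1 × 0.040 × 0.8651 = 0.03460
  34: 1 × 0.037 × 0.8517 = 0.03151
  35: 1 × 0.024 × 0.8473 = 0.02034
Sum = 0.61197
NRR = 0.488 × 0.61197 = 0.29864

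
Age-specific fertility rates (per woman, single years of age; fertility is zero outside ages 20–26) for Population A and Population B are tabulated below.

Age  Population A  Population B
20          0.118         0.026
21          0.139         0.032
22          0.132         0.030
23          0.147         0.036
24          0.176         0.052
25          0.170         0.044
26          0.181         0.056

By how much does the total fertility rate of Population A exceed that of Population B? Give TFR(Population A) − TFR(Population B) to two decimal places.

0.79

Population A:
  Sum of ASFRs = 0.118 + 0.139 + 0.132 + 0.147 + 0.176 + 0.170 + 0.181 = 1.063
  TFR = 1.063
Population B:
  Sum of ASFRs = 0.026 + 0.032 + 0.030 + 0.036 + 0.052 + 0.044 + 0.056 = 0.276
  TFR = 0.276
Difference = 1.063 − 0.276 = 0.787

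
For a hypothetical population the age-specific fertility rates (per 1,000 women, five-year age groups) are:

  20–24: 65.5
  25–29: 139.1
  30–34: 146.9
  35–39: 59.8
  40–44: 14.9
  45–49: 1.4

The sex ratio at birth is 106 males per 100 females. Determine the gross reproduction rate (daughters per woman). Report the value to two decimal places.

1.04

Proportion female at birth = 100 / (100 + 106) = 0.48544.
Sum of ASFRs = 65.5 + 139.1 + 146.9 + 59.8 + 14.9 + 1.4 = 427.6
TFR = 5 × 427.6 / 1000 = 2.138
GRR = 0.48544 × 2.138 = 1.03787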